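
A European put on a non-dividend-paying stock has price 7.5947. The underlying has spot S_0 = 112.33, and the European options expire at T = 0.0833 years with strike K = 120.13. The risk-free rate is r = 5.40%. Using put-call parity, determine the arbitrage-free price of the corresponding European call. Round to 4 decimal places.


Put-call parity: C - P = S_0 * exp(-qT) - K * exp(-rT).
S_0 * exp(-qT) = 112.3300 * 1.00000000 = 112.33000000
K * exp(-rT) = 120.1300 * 0.99551190 = 119.59084476
C = P + S*exp(-qT) - K*exp(-rT)
C = 7.5947 + 112.33000000 - 119.59084476 = 0.3339

Answer: Call price = 0.3339


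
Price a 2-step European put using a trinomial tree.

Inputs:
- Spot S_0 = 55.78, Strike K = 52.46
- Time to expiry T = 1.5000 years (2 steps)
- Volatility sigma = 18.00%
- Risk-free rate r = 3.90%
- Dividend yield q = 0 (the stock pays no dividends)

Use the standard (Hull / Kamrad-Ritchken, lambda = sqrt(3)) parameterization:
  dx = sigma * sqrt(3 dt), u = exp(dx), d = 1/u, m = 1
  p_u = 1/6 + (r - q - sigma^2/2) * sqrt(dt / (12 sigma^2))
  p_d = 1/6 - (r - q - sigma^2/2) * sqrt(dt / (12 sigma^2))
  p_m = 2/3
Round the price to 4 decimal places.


Answer: Price = V(0,0) = 2.0201

Derivation:
dt = T/N = 0.750000; dx = sigma*sqrt(3*dt) = 0.270000
u = exp(dx) = 1.309964; d = 1/u = 0.763379
p_u = 0.198333, p_m = 0.666667, p_d = 0.135000
Discount per step: exp(-r*dt) = 0.971174
Stock lattice S(k, j) with j the centered position index:
  k=0: S(0,+0) = 55.7800
  k=1: S(1,-1) = 42.5813; S(1,+0) = 55.7800; S(1,+1) = 73.0698
  k=2: S(2,-2) = 32.5057; S(2,-1) = 42.5813; S(2,+0) = 55.7800; S(2,+1) = 73.0698; S(2,+2) = 95.7189
Terminal payoffs V(N, j) = max(K - S_T, 0):
  V(2,-2) = 19.954302; V(2,-1) = 9.878692; V(2,+0) = 0.000000; V(2,+1) = 0.000000; V(2,+2) = 0.000000
Backward induction: V(k, j) = exp(-r*dt) * [p_u * V(k+1, j+1) + p_m * V(k+1, j) + p_d * V(k+1, j-1)]
  V(1,-1) = exp(-r*dt) * [p_u*0.000000 + p_m*9.878692 + p_d*19.954302] = 9.012128
  V(1,+0) = exp(-r*dt) * [p_u*0.000000 + p_m*0.000000 + p_d*9.878692] = 1.295180
  V(1,+1) = exp(-r*dt) * [p_u*0.000000 + p_m*0.000000 + p_d*0.000000] = 0.000000
  V(0,+0) = exp(-r*dt) * [p_u*0.000000 + p_m*1.295180 + p_d*9.012128] = 2.020129


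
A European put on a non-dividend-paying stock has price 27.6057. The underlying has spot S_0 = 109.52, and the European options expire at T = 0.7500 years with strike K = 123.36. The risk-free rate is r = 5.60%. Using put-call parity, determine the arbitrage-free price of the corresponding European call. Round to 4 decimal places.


Answer: Call price = 18.8395

Derivation:
Put-call parity: C - P = S_0 * exp(-qT) - K * exp(-rT).
S_0 * exp(-qT) = 109.5200 * 1.00000000 = 109.52000000
K * exp(-rT) = 123.3600 * 0.95886978 = 118.28617613
C = P + S*exp(-qT) - K*exp(-rT)
C = 27.6057 + 109.52000000 - 118.28617613 = 18.8395


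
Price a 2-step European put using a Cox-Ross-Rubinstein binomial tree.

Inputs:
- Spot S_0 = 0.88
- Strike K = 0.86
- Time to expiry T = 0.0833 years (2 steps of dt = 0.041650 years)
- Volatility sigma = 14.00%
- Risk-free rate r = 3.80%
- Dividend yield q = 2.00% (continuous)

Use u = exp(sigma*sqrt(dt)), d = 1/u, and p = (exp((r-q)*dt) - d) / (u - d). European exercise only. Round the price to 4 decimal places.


Answer: Price = V(0,0) = 0.0070

Derivation:
dt = T/N = 0.041650
u = exp(sigma*sqrt(dt)) = 1.028984; d = 1/u = 0.971833
p = (exp((r-q)*dt) - d) / (u - d) = 0.505980
Discount per step: exp(-r*dt) = 0.998419
Stock lattice S(k, i) with i counting down-moves:
  k=0: S(0,0) = 0.8800
  k=1: S(1,0) = 0.9055; S(1,1) = 0.8552
  k=2: S(2,0) = 0.9318; S(2,1) = 0.8800; S(2,2) = 0.8311
Terminal payoffs V(N, i) = max(K - S_T, 0):
  V(2,0) = 0.000000; V(2,1) = 0.000000; V(2,2) = 0.028876
Backward induction: V(k, i) = exp(-r*dt) * [p * V(k+1, i) + (1-p) * V(k+1, i+1)].
  V(1,0) = exp(-r*dt) * [p*0.000000 + (1-p)*0.000000] = 0.000000
  V(1,1) = exp(-r*dt) * [p*0.000000 + (1-p)*0.028876] = 0.014243
  V(0,0) = exp(-r*dt) * [p*0.000000 + (1-p)*0.014243] = 0.007025


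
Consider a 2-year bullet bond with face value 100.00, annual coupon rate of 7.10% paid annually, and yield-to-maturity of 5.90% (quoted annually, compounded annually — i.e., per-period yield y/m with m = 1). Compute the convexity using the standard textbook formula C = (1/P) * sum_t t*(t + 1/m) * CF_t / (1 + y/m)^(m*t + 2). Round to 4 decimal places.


Answer: Convexity = 5.1161

Derivation:
Coupon per period c = face * coupon_rate / m = 7.100000
Periods per year m = 1; per-period yield y/m = 0.059000
Number of cashflows N = 2
Cashflows (t years, CF_t, discount factor 1/(1+y/m)^(m*t), PV):
  t = 1.0000: CF_t = 7.100000, DF = 0.944287, PV = 6.704438
  t = 2.0000: CF_t = 107.100000, DF = 0.891678, PV = 95.498720
Price P = sum_t PV_t = 102.203158
Convexity numerator sum_t t*(t + 1/m) * CF_t / (1+y/m)^(m*t + 2):
  t = 1.0000: term = 11.956401
  t = 2.0000: term = 510.924679
Convexity = (1/P) * sum = 522.881080 / 102.203158 = 5.116095


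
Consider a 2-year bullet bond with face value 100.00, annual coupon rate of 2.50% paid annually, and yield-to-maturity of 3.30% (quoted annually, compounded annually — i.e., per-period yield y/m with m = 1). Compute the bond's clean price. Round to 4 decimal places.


Coupon per period c = face * coupon_rate / m = 2.500000
Periods per year m = 1; per-period yield y/m = 0.033000
Number of cashflows N = 2
Cashflows (t years, CF_t, discount factor 1/(1+y/m)^(m*t), PV):
  t = 1.0000: CF_t = 2.500000, DF = 0.968054, PV = 2.420136
  t = 2.0000: CF_t = 102.500000, DF = 0.937129, PV = 96.055718
Price P = sum_t PV_t = 98.475853

Answer: Price = 98.4759


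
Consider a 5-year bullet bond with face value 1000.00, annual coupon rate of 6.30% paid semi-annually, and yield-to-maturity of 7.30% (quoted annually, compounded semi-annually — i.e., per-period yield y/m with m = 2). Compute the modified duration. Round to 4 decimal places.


Coupon per period c = face * coupon_rate / m = 31.500000
Periods per year m = 2; per-period yield y/m = 0.036500
Number of cashflows N = 10
Cashflows (t years, CF_t, discount factor 1/(1+y/m)^(m*t), PV):
  t = 0.5000: CF_t = 31.500000, DF = 0.964785, PV = 30.390738
  t = 1.0000: CF_t = 31.500000, DF = 0.930811, PV = 29.320538
  t = 1.5000: CF_t = 31.500000, DF = 0.898033, PV = 28.288025
  t = 2.0000: CF_t = 31.500000, DF = 0.866409, PV = 27.291872
  t = 2.5000: CF_t = 31.500000, DF = 0.835898, PV = 26.330798
  t = 3.0000: CF_t = 31.500000, DF = 0.806462, PV = 25.403568
  t = 3.5000: CF_t = 31.500000, DF = 0.778063, PV = 24.508990
  t = 4.0000: CF_t = 31.500000, DF = 0.750664, PV = 23.645914
  t = 4.5000: CF_t = 31.500000, DF = 0.724230, PV = 22.813231
  t = 5.0000: CF_t = 1031.500000, DF = 0.698726, PV = 720.735922
Price P = sum_t PV_t = 958.729596
First compute Macaulay numerator sum_t t * PV_t:
  t * PV_t at t = 0.5000: 15.195369
  t * PV_t at t = 1.0000: 29.320538
  t * PV_t at t = 1.5000: 42.432038
  t * PV_t at t = 2.0000: 54.583744
  t * PV_t at t = 2.5000: 65.826995
  t * PV_t at t = 3.0000: 76.210703
  t * PV_t at t = 3.5000: 85.781464
  t * PV_t at t = 4.0000: 94.583655
  t * PV_t at t = 4.5000: 102.659539
  t * PV_t at t = 5.0000: 3603.679609
Macaulay duration D = 4170.273655 / 958.729596 = 4.349791
Modified duration = D / (1 + y/m) = 4.349791 / (1 + 0.036500) = 4.196615

Answer: Modified duration = 4.1966


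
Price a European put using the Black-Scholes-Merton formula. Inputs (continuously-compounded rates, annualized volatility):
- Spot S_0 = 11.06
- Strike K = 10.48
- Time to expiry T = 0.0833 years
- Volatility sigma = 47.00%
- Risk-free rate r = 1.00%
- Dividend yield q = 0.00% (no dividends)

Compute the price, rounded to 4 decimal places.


Answer: Price = 0.3344

Derivation:
d1 = (ln(S/K) + (r - q + 0.5*sigma^2) * T) / (sigma * sqrt(T)) = 0.47106318
d2 = d1 - sigma * sqrt(T) = 0.33541300
exp(-rT) = 0.99916735; exp(-qT) = 1.00000000
P = K * exp(-rT) * N(-d2) - S_0 * exp(-qT) * N(-d1)
N(-d1) = 0.31879781; N(-d2) = 0.36865678
P = 10.4800 * 0.99916735 * 0.36865678 - 11.0600 * 1.00000000 * 0.31879781 = 0.3344


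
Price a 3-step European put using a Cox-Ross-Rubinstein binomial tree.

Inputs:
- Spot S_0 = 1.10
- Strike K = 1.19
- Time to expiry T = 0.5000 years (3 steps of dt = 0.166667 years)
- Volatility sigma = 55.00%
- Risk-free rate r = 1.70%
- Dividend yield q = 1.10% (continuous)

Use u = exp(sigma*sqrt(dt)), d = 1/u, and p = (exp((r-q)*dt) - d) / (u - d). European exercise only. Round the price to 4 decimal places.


Answer: Price = V(0,0) = 0.2326

Derivation:
dt = T/N = 0.166667
u = exp(sigma*sqrt(dt)) = 1.251742; d = 1/u = 0.798886
p = (exp((r-q)*dt) - d) / (u - d) = 0.446310
Discount per step: exp(-r*dt) = 0.997171
Stock lattice S(k, i) with i counting down-moves:
  k=0: S(0,0) = 1.1000
  k=1: S(1,0) = 1.3769; S(1,1) = 0.8788
  k=2: S(2,0) = 1.7235; S(2,1) = 1.1000; S(2,2) = 0.7020
  k=3: S(3,0) = 2.1574; S(3,1) = 1.3769; S(3,2) = 0.8788; S(3,3) = 0.5609
Terminal payoffs V(N, i) = max(K - S_T, 0):
  V(3,0) = 0.000000; V(3,1) = 0.000000; V(3,2) = 0.311225; V(3,3) = 0.629149
Backward induction: V(k, i) = exp(-r*dt) * [p * V(k+1, i) + (1-p) * V(k+1, i+1)].
  V(2,0) = exp(-r*dt) * [p*0.000000 + (1-p)*0.000000] = 0.000000
  V(2,1) = exp(-r*dt) * [p*0.000000 + (1-p)*0.311225] = 0.171835
  V(2,2) = exp(-r*dt) * [p*0.311225 + (1-p)*0.629149] = 0.485878
  V(1,0) = exp(-r*dt) * [p*0.000000 + (1-p)*0.171835] = 0.094874
  V(1,1) = exp(-r*dt) * [p*0.171835 + (1-p)*0.485878] = 0.344739
  V(0,0) = exp(-r*dt) * [p*0.094874 + (1-p)*0.344739] = 0.232562


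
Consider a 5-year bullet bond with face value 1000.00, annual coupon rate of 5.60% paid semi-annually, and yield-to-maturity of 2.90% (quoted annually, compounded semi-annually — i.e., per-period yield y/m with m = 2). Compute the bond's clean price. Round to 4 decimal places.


Coupon per period c = face * coupon_rate / m = 28.000000
Periods per year m = 2; per-period yield y/m = 0.014500
Number of cashflows N = 10
Cashflows (t years, CF_t, discount factor 1/(1+y/m)^(m*t), PV):
  t = 0.5000: CF_t = 28.000000, DF = 0.985707, PV = 27.599803
  t = 1.0000: CF_t = 28.000000, DF = 0.971619, PV = 27.205326
  t = 1.5000: CF_t = 28.000000, DF = 0.957732, PV = 26.816487
  t = 2.0000: CF_t = 28.000000, DF = 0.944043, PV = 26.433205
  t = 2.5000: CF_t = 28.000000, DF = 0.930550, PV = 26.055402
  t = 3.0000: CF_t = 28.000000, DF = 0.917250, PV = 25.682998
  t = 3.5000: CF_t = 28.000000, DF = 0.904140, PV = 25.315918
  t = 4.0000: CF_t = 28.000000, DF = 0.891217, PV = 24.954083
  t = 4.5000: CF_t = 28.000000, DF = 0.878479, PV = 24.597421
  t = 5.0000: CF_t = 1028.000000, DF = 0.865923, PV = 890.169277
Price P = sum_t PV_t = 1124.829918

Answer: Price = 1124.8299


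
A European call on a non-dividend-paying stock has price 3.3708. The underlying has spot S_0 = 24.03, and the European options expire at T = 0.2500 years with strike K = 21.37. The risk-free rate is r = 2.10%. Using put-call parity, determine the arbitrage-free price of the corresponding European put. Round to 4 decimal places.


Answer: Put price = 0.5989

Derivation:
Put-call parity: C - P = S_0 * exp(-qT) - K * exp(-rT).
S_0 * exp(-qT) = 24.0300 * 1.00000000 = 24.03000000
K * exp(-rT) = 21.3700 * 0.99476376 = 21.25810149
P = C - S*exp(-qT) + K*exp(-rT)
P = 3.3708 - 24.03000000 + 21.25810149 = 0.5989


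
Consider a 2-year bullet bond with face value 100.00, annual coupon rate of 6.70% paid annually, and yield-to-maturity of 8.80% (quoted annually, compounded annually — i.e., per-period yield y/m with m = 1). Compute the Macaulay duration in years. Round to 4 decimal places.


Coupon per period c = face * coupon_rate / m = 6.700000
Periods per year m = 1; per-period yield y/m = 0.088000
Number of cashflows N = 2
Cashflows (t years, CF_t, discount factor 1/(1+y/m)^(m*t), PV):
  t = 1.0000: CF_t = 6.700000, DF = 0.919118, PV = 6.158088
  t = 2.0000: CF_t = 106.700000, DF = 0.844777, PV = 90.137732
Price P = sum_t PV_t = 96.295821
Macaulay numerator sum_t t * PV_t:
  t * PV_t at t = 1.0000: 6.158088
  t * PV_t at t = 2.0000: 180.275465
Macaulay duration D = (sum_t t * PV_t) / P = 186.433553 / 96.295821 = 1.936050

Answer: Macaulay duration = 1.9361 years


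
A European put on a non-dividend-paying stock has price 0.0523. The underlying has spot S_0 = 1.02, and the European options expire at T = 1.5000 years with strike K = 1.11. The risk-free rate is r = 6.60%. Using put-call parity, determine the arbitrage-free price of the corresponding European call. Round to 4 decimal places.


Answer: Call price = 0.0669

Derivation:
Put-call parity: C - P = S_0 * exp(-qT) - K * exp(-rT).
S_0 * exp(-qT) = 1.0200 * 1.00000000 = 1.02000000
K * exp(-rT) = 1.1100 * 0.90574271 = 1.00537441
C = P + S*exp(-qT) - K*exp(-rT)
C = 0.0523 + 1.02000000 - 1.00537441 = 0.0669


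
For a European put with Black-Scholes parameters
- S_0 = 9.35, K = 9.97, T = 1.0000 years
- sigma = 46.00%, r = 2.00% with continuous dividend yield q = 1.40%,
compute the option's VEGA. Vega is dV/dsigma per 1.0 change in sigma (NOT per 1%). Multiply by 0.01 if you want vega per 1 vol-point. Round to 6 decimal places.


Answer: Vega = 3.658616

Derivation:
d1 = 0.1034690420; d2 = -0.3565309580
phi(d1) = 0.3968124792; exp(-qT) = 0.9860975443; exp(-rT) = 0.9801986733
Vega = S * exp(-qT) * phi(d1) * sqrt(T) = 9.3500 * 0.9860975443 * 0.3968124792 * 1.0000000000 = 3.658616


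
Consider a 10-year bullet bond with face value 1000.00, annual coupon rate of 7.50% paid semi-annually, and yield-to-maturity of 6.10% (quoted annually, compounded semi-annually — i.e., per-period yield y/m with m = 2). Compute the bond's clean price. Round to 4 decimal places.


Coupon per period c = face * coupon_rate / m = 37.500000
Periods per year m = 2; per-period yield y/m = 0.030500
Number of cashflows N = 20
Cashflows (t years, CF_t, discount factor 1/(1+y/m)^(m*t), PV):
  t = 0.5000: CF_t = 37.500000, DF = 0.970403, PV = 36.390102
  t = 1.0000: CF_t = 37.500000, DF = 0.941681, PV = 35.313054
  t = 1.5000: CF_t = 37.500000, DF = 0.913810, PV = 34.267883
  t = 2.0000: CF_t = 37.500000, DF = 0.886764, PV = 33.253647
  t = 2.5000: CF_t = 37.500000, DF = 0.860518, PV = 32.269429
  t = 3.0000: CF_t = 37.500000, DF = 0.835049, PV = 31.314342
  t = 3.5000: CF_t = 37.500000, DF = 0.810334, PV = 30.387523
  t = 4.0000: CF_t = 37.500000, DF = 0.786350, PV = 29.488135
  t = 4.5000: CF_t = 37.500000, DF = 0.763076, PV = 28.615366
  t = 5.0000: CF_t = 37.500000, DF = 0.740491, PV = 27.768429
  t = 5.5000: CF_t = 37.500000, DF = 0.718575, PV = 26.946559
  t = 6.0000: CF_t = 37.500000, DF = 0.697307, PV = 26.149014
  t = 6.5000: CF_t = 37.500000, DF = 0.676669, PV = 25.375074
  t = 7.0000: CF_t = 37.500000, DF = 0.656641, PV = 24.624041
  t = 7.5000: CF_t = 37.500000, DF = 0.637206, PV = 23.895236
  t = 8.0000: CF_t = 37.500000, DF = 0.618347, PV = 23.188002
  t = 8.5000: CF_t = 37.500000, DF = 0.600045, PV = 22.501700
  t = 9.0000: CF_t = 37.500000, DF = 0.582286, PV = 21.835711
  t = 9.5000: CF_t = 37.500000, DF = 0.565052, PV = 21.189433
  t = 10.0000: CF_t = 1037.500000, DF = 0.548328, PV = 568.889847
Price P = sum_t PV_t = 1103.662526

Answer: Price = 1103.6625


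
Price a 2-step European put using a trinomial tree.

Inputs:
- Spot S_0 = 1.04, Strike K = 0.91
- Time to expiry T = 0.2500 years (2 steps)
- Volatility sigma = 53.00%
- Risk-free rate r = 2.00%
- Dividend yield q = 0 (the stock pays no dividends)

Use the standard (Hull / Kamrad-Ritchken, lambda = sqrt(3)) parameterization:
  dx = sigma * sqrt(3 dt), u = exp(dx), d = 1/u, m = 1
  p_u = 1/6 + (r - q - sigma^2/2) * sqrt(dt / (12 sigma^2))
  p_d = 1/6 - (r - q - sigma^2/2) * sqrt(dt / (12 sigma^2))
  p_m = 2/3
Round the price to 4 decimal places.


dt = T/N = 0.125000; dx = sigma*sqrt(3*dt) = 0.324557
u = exp(dx) = 1.383418; d = 1/u = 0.722847
p_u = 0.143472, p_m = 0.666667, p_d = 0.189862
Discount per step: exp(-r*dt) = 0.997503
Stock lattice S(k, j) with j the centered position index:
  k=0: S(0,+0) = 1.0400
  k=1: S(1,-1) = 0.7518; S(1,+0) = 1.0400; S(1,+1) = 1.4388
  k=2: S(2,-2) = 0.5434; S(2,-1) = 0.7518; S(2,+0) = 1.0400; S(2,+1) = 1.4388; S(2,+2) = 1.9904
Terminal payoffs V(N, j) = max(K - S_T, 0):
  V(2,-2) = 0.366592; V(2,-1) = 0.158239; V(2,+0) = 0.000000; V(2,+1) = 0.000000; V(2,+2) = 0.000000
Backward induction: V(k, j) = exp(-r*dt) * [p_u * V(k+1, j+1) + p_m * V(k+1, j) + p_d * V(k+1, j-1)]
  V(1,-1) = exp(-r*dt) * [p_u*0.000000 + p_m*0.158239 + p_d*0.366592] = 0.174657
  V(1,+0) = exp(-r*dt) * [p_u*0.000000 + p_m*0.000000 + p_d*0.158239] = 0.029968
  V(1,+1) = exp(-r*dt) * [p_u*0.000000 + p_m*0.000000 + p_d*0.000000] = 0.000000
  V(0,+0) = exp(-r*dt) * [p_u*0.000000 + p_m*0.029968 + p_d*0.174657] = 0.053007

Answer: Price = V(0,0) = 0.0530


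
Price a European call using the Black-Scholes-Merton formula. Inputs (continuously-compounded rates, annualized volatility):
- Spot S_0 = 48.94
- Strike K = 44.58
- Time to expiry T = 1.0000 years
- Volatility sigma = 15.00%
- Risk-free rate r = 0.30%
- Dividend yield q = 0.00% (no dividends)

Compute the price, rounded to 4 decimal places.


Answer: Price = 5.5932

Derivation:
d1 = (ln(S/K) + (r - q + 0.5*sigma^2) * T) / (sigma * sqrt(T)) = 0.71706487
d2 = d1 - sigma * sqrt(T) = 0.56706487
exp(-rT) = 0.99700450; exp(-qT) = 1.00000000
C = S_0 * exp(-qT) * N(d1) - K * exp(-rT) * N(d2)
N(d1) = 0.76333296; N(d2) = 0.71466494
C = 48.9400 * 1.00000000 * 0.76333296 - 44.5800 * 0.99700450 * 0.71466494 = 5.5932


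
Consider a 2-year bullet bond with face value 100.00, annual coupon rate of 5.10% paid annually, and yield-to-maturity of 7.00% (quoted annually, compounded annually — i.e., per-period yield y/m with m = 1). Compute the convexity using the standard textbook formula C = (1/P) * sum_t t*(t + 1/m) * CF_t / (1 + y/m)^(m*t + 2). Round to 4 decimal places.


Answer: Convexity = 5.0682

Derivation:
Coupon per period c = face * coupon_rate / m = 5.100000
Periods per year m = 1; per-period yield y/m = 0.070000
Number of cashflows N = 2
Cashflows (t years, CF_t, discount factor 1/(1+y/m)^(m*t), PV):
  t = 1.0000: CF_t = 5.100000, DF = 0.934579, PV = 4.766355
  t = 2.0000: CF_t = 105.100000, DF = 0.873439, PV = 91.798410
Price P = sum_t PV_t = 96.564765
Convexity numerator sum_t t*(t + 1/m) * CF_t / (1+y/m)^(m*t + 2):
  t = 1.0000: term = 8.326238
  t = 2.0000: term = 481.081721
Convexity = (1/P) * sum = 489.407959 / 96.564765 = 5.068184


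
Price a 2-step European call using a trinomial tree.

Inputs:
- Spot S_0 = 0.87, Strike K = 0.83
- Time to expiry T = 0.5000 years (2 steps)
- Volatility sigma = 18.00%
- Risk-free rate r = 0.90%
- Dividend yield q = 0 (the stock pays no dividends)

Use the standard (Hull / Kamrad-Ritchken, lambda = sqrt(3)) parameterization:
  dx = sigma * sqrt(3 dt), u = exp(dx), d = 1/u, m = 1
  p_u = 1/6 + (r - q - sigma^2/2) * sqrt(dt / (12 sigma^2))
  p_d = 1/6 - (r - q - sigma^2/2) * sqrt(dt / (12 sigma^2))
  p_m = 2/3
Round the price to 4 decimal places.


dt = T/N = 0.250000; dx = sigma*sqrt(3*dt) = 0.155885
u = exp(dx) = 1.168691; d = 1/u = 0.855658
p_u = 0.160893, p_m = 0.666667, p_d = 0.172440
Discount per step: exp(-r*dt) = 0.997753
Stock lattice S(k, j) with j the centered position index:
  k=0: S(0,+0) = 0.8700
  k=1: S(1,-1) = 0.7444; S(1,+0) = 0.8700; S(1,+1) = 1.0168
  k=2: S(2,-2) = 0.6370; S(2,-1) = 0.7444; S(2,+0) = 0.8700; S(2,+1) = 1.0168; S(2,+2) = 1.1883
Terminal payoffs V(N, j) = max(S_T - K, 0):
  V(2,-2) = 0.000000; V(2,-1) = 0.000000; V(2,+0) = 0.040000; V(2,+1) = 0.186761; V(2,+2) = 0.358280
Backward induction: V(k, j) = exp(-r*dt) * [p_u * V(k+1, j+1) + p_m * V(k+1, j) + p_d * V(k+1, j-1)]
  V(1,-1) = exp(-r*dt) * [p_u*0.040000 + p_m*0.000000 + p_d*0.000000] = 0.006421
  V(1,+0) = exp(-r*dt) * [p_u*0.186761 + p_m*0.040000 + p_d*0.000000] = 0.056588
  V(1,+1) = exp(-r*dt) * [p_u*0.358280 + p_m*0.186761 + p_d*0.040000] = 0.188625
  V(0,+0) = exp(-r*dt) * [p_u*0.188625 + p_m*0.056588 + p_d*0.006421] = 0.069026

Answer: Price = V(0,0) = 0.0690


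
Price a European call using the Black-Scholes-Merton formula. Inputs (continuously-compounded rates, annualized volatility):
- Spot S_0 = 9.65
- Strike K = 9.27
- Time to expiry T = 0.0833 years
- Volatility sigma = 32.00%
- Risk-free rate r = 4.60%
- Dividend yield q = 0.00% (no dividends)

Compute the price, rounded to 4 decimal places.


Answer: Price = 0.5942

Derivation:
d1 = (ln(S/K) + (r - q + 0.5*sigma^2) * T) / (sigma * sqrt(T)) = 0.52265665
d2 = d1 - sigma * sqrt(T) = 0.43029908
exp(-rT) = 0.99617553; exp(-qT) = 1.00000000
C = S_0 * exp(-qT) * N(d1) - K * exp(-rT) * N(d2)
N(d1) = 0.69939339; N(d2) = 0.66651095
C = 9.6500 * 1.00000000 * 0.69939339 - 9.2700 * 0.99617553 * 0.66651095 = 0.5942


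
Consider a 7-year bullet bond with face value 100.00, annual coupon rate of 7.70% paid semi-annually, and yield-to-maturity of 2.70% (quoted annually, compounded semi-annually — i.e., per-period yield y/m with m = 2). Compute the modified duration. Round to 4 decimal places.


Answer: Modified duration = 5.6784

Derivation:
Coupon per period c = face * coupon_rate / m = 3.850000
Periods per year m = 2; per-period yield y/m = 0.013500
Number of cashflows N = 14
Cashflows (t years, CF_t, discount factor 1/(1+y/m)^(m*t), PV):
  t = 0.5000: CF_t = 3.850000, DF = 0.986680, PV = 3.798717
  t = 1.0000: CF_t = 3.850000, DF = 0.973537, PV = 3.748118
  t = 1.5000: CF_t = 3.850000, DF = 0.960569, PV = 3.698192
  t = 2.0000: CF_t = 3.850000, DF = 0.947774, PV = 3.648932
  t = 2.5000: CF_t = 3.850000, DF = 0.935150, PV = 3.600327
  t = 3.0000: CF_t = 3.850000, DF = 0.922694, PV = 3.552370
  t = 3.5000: CF_t = 3.850000, DF = 0.910403, PV = 3.505052
  t = 4.0000: CF_t = 3.850000, DF = 0.898276, PV = 3.458364
  t = 4.5000: CF_t = 3.850000, DF = 0.886311, PV = 3.412298
  t = 5.0000: CF_t = 3.850000, DF = 0.874505, PV = 3.366846
  t = 5.5000: CF_t = 3.850000, DF = 0.862857, PV = 3.321999
  t = 6.0000: CF_t = 3.850000, DF = 0.851363, PV = 3.277749
  t = 6.5000: CF_t = 3.850000, DF = 0.840023, PV = 3.234089
  t = 7.0000: CF_t = 103.850000, DF = 0.828834, PV = 86.074391
Price P = sum_t PV_t = 131.697443
First compute Macaulay numerator sum_t t * PV_t:
  t * PV_t at t = 0.5000: 1.899359
  t * PV_t at t = 1.0000: 3.748118
  t * PV_t at t = 1.5000: 5.547288
  t * PV_t at t = 2.0000: 7.297863
  t * PV_t at t = 2.5000: 9.000818
  t * PV_t at t = 3.0000: 10.657110
  t * PV_t at t = 3.5000: 12.267682
  t * PV_t at t = 4.0000: 13.833456
  t * PV_t at t = 4.5000: 15.355341
  t * PV_t at t = 5.0000: 16.834228
  t * PV_t at t = 5.5000: 18.270992
  t * PV_t at t = 6.0000: 19.666494
  t * PV_t at t = 6.5000: 21.021577
  t * PV_t at t = 7.0000: 602.520737
Macaulay duration D = 757.921063 / 131.697443 = 5.755017
Modified duration = D / (1 + y/m) = 5.755017 / (1 + 0.013500) = 5.678359


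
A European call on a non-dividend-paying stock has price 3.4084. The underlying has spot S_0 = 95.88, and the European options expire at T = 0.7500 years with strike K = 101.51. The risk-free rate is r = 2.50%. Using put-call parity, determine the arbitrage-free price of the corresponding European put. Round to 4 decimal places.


Answer: Put price = 7.1528

Derivation:
Put-call parity: C - P = S_0 * exp(-qT) - K * exp(-rT).
S_0 * exp(-qT) = 95.8800 * 1.00000000 = 95.88000000
K * exp(-rT) = 101.5100 * 0.98142469 = 99.62442005
P = C - S*exp(-qT) + K*exp(-rT)
P = 3.4084 - 95.88000000 + 99.62442005 = 7.1528


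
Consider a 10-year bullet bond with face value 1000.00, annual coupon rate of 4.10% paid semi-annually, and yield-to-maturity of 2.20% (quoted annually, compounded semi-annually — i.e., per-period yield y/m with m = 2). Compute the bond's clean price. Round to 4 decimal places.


Coupon per period c = face * coupon_rate / m = 20.500000
Periods per year m = 2; per-period yield y/m = 0.011000
Number of cashflows N = 20
Cashflows (t years, CF_t, discount factor 1/(1+y/m)^(m*t), PV):
  t = 0.5000: CF_t = 20.500000, DF = 0.989120, PV = 20.276954
  t = 1.0000: CF_t = 20.500000, DF = 0.978358, PV = 20.056334
  t = 1.5000: CF_t = 20.500000, DF = 0.967713, PV = 19.838115
  t = 2.0000: CF_t = 20.500000, DF = 0.957184, PV = 19.622270
  t = 2.5000: CF_t = 20.500000, DF = 0.946769, PV = 19.408773
  t = 3.0000: CF_t = 20.500000, DF = 0.936468, PV = 19.197600
  t = 3.5000: CF_t = 20.500000, DF = 0.926279, PV = 18.988724
  t = 4.0000: CF_t = 20.500000, DF = 0.916201, PV = 18.782120
  t = 4.5000: CF_t = 20.500000, DF = 0.906232, PV = 18.577765
  t = 5.0000: CF_t = 20.500000, DF = 0.896372, PV = 18.375633
  t = 5.5000: CF_t = 20.500000, DF = 0.886620, PV = 18.175700
  t = 6.0000: CF_t = 20.500000, DF = 0.876973, PV = 17.977943
  t = 6.5000: CF_t = 20.500000, DF = 0.867431, PV = 17.782337
  t = 7.0000: CF_t = 20.500000, DF = 0.857993, PV = 17.588860
  t = 7.5000: CF_t = 20.500000, DF = 0.848658, PV = 17.397487
  t = 8.0000: CF_t = 20.500000, DF = 0.839424, PV = 17.208197
  t = 8.5000: CF_t = 20.500000, DF = 0.830291, PV = 17.020966
  t = 9.0000: CF_t = 20.500000, DF = 0.821257, PV = 16.835773
  t = 9.5000: CF_t = 20.500000, DF = 0.812322, PV = 16.652594
  t = 10.0000: CF_t = 1020.500000, DF = 0.803483, PV = 819.954771
Price P = sum_t PV_t = 1169.718915

Answer: Price = 1169.7189


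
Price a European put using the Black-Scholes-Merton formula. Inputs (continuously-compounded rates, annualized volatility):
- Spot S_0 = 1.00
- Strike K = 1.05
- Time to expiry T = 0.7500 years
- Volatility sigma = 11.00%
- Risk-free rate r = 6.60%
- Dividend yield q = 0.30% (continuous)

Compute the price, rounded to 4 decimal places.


Answer: Price = 0.0387

Derivation:
d1 = (ln(S/K) + (r - q + 0.5*sigma^2) * T) / (sigma * sqrt(T)) = 0.03146387
d2 = d1 - sigma * sqrt(T) = -0.06379893
exp(-rT) = 0.95170516; exp(-qT) = 0.99775253
P = K * exp(-rT) * N(-d2) - S_0 * exp(-qT) * N(-d1)
N(-d1) = 0.48744980; N(-d2) = 0.52543483
P = 1.0500 * 0.95170516 * 0.52543483 - 1.0000 * 0.99775253 * 0.48744980 = 0.0387


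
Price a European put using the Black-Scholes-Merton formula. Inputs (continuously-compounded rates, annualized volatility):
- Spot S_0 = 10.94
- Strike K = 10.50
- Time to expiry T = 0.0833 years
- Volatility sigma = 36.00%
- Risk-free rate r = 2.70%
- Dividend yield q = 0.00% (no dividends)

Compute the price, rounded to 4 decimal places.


d1 = (ln(S/K) + (r - q + 0.5*sigma^2) * T) / (sigma * sqrt(T)) = 0.46868546
d2 = d1 - sigma * sqrt(T) = 0.36478320
exp(-rT) = 0.99775343; exp(-qT) = 1.00000000
P = K * exp(-rT) * N(-d2) - S_0 * exp(-qT) * N(-d1)
N(-d1) = 0.31964724; N(-d2) = 0.35763662
P = 10.5000 * 0.99775343 * 0.35763662 - 10.9400 * 1.00000000 * 0.31964724 = 0.2498

Answer: Price = 0.2498


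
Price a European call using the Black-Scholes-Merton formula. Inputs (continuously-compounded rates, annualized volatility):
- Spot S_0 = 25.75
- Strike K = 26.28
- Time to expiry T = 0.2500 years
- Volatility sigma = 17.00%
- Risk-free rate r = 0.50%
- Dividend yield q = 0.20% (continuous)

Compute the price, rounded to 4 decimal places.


d1 = (ln(S/K) + (r - q + 0.5*sigma^2) * T) / (sigma * sqrt(T)) = -0.18836549
d2 = d1 - sigma * sqrt(T) = -0.27336549
exp(-rT) = 0.99875078; exp(-qT) = 0.99950012
C = S_0 * exp(-qT) * N(d1) - K * exp(-rT) * N(d2)
N(d1) = 0.42529508; N(d2) = 0.39228614
C = 25.7500 * 0.99950012 * 0.42529508 - 26.2800 * 0.99875078 * 0.39228614 = 0.6495

Answer: Price = 0.6495


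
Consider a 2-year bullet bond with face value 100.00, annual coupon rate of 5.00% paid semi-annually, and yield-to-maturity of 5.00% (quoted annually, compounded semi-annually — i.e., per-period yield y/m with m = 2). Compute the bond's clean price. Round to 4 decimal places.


Answer: Price = 100.0000

Derivation:
Coupon per period c = face * coupon_rate / m = 2.500000
Periods per year m = 2; per-period yield y/m = 0.025000
Number of cashflows N = 4
Cashflows (t years, CF_t, discount factor 1/(1+y/m)^(m*t), PV):
  t = 0.5000: CF_t = 2.500000, DF = 0.975610, PV = 2.439024
  t = 1.0000: CF_t = 2.500000, DF = 0.951814, PV = 2.379536
  t = 1.5000: CF_t = 2.500000, DF = 0.928599, PV = 2.321499
  t = 2.0000: CF_t = 102.500000, DF = 0.905951, PV = 92.859941
Price P = sum_t PV_t = 100.000000


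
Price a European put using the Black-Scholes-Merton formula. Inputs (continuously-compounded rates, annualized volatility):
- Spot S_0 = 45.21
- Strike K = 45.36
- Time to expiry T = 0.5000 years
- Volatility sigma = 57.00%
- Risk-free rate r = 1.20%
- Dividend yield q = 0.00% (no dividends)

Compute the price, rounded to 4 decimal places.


Answer: Price = 7.1504

Derivation:
d1 = (ln(S/K) + (r - q + 0.5*sigma^2) * T) / (sigma * sqrt(T)) = 0.20819368
d2 = d1 - sigma * sqrt(T) = -0.19485719
exp(-rT) = 0.99401796; exp(-qT) = 1.00000000
P = K * exp(-rT) * N(-d2) - S_0 * exp(-qT) * N(-d1)
N(-d1) = 0.41753887; N(-d2) = 0.57724762
P = 45.3600 * 0.99401796 * 0.57724762 - 45.2100 * 1.00000000 * 0.41753887 = 7.1504


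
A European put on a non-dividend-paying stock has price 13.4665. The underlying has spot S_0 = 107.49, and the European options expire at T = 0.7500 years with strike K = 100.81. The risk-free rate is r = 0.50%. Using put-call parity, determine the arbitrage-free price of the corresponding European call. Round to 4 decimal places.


Answer: Call price = 20.5238

Derivation:
Put-call parity: C - P = S_0 * exp(-qT) - K * exp(-rT).
S_0 * exp(-qT) = 107.4900 * 1.00000000 = 107.49000000
K * exp(-rT) = 100.8100 * 0.99625702 = 100.43267044
C = P + S*exp(-qT) - K*exp(-rT)
C = 13.4665 + 107.49000000 - 100.43267044 = 20.5238


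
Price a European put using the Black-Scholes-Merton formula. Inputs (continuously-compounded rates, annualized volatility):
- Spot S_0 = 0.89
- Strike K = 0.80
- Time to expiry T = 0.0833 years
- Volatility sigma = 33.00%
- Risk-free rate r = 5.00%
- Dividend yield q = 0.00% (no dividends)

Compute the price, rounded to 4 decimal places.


Answer: Price = 0.0048

Derivation:
d1 = (ln(S/K) + (r - q + 0.5*sigma^2) * T) / (sigma * sqrt(T)) = 1.21068765
d2 = d1 - sigma * sqrt(T) = 1.11544391
exp(-rT) = 0.99584366; exp(-qT) = 1.00000000
P = K * exp(-rT) * N(-d2) - S_0 * exp(-qT) * N(-d1)
N(-d1) = 0.11300757; N(-d2) = 0.13233012
P = 0.8000 * 0.99584366 * 0.13233012 - 0.8900 * 1.00000000 * 0.11300757 = 0.0048


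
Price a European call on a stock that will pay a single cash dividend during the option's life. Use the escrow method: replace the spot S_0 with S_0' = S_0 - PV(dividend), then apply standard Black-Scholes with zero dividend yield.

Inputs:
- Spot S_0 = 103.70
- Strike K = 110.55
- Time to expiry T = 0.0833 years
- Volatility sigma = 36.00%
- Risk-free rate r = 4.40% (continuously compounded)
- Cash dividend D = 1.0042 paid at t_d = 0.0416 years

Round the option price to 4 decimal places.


Answer: Price = 1.6488

Derivation:
PV(D) = D * exp(-r * t_d) = 1.0042 * 0.99817127 = 1.00236359
S_0' = S_0 - PV(D) = 103.7000 - 1.00236359 = 102.69763641
d1 = (ln(S_0'/K) + (r + sigma^2/2)*T) / (sigma*sqrt(T)) = -0.62188988
d2 = d1 - sigma*sqrt(T) = -0.72579214
exp(-rT) = 0.99634151
N(d1) = 0.26700714; N(d2) = 0.23398310
C = S_0' * N(d1) - K * exp(-rT) * N(d2) = 102.69763641 * 0.26700714 - 110.5500 * 0.99634151 * 0.23398310 = 1.6488


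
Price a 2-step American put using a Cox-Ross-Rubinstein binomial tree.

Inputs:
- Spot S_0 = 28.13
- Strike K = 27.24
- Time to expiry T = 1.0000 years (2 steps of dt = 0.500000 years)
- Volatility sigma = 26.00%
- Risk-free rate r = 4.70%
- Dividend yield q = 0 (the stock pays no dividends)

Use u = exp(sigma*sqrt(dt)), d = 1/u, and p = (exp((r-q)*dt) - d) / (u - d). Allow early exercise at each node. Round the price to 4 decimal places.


Answer: Price = V(0,0) = 1.8033

Derivation:
dt = T/N = 0.500000
u = exp(sigma*sqrt(dt)) = 1.201833; d = 1/u = 0.832062
p = (exp((r-q)*dt) - d) / (u - d) = 0.518473
Discount per step: exp(-r*dt) = 0.976774
Stock lattice S(k, i) with i counting down-moves:
  k=0: S(0,0) = 28.1300
  k=1: S(1,0) = 33.8076; S(1,1) = 23.4059
  k=2: S(2,0) = 40.6310; S(2,1) = 28.1300; S(2,2) = 19.4752
Terminal payoffs V(N, i) = max(K - S_T, 0):
  V(2,0) = 0.000000; V(2,1) = 0.000000; V(2,2) = 7.764815
Backward induction: V(k, i) = exp(-r*dt) * [p * V(k+1, i) + (1-p) * V(k+1, i+1)]; then take max(V_cont, immediate exercise) for American.
  V(1,0) = exp(-r*dt) * [p*0.000000 + (1-p)*0.000000] = 0.000000; exercise = 0.000000; V(1,0) = max -> 0.000000
  V(1,1) = exp(-r*dt) * [p*0.000000 + (1-p)*7.764815] = 3.652129; exercise = 3.834083; V(1,1) = max -> 3.834083
  V(0,0) = exp(-r*dt) * [p*0.000000 + (1-p)*3.834083] = 1.803335; exercise = 0.000000; V(0,0) = max -> 1.803335


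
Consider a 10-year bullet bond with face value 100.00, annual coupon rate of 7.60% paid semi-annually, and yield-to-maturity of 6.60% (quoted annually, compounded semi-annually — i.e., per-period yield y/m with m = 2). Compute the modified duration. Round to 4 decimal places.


Answer: Modified duration = 7.0562

Derivation:
Coupon per period c = face * coupon_rate / m = 3.800000
Periods per year m = 2; per-period yield y/m = 0.033000
Number of cashflows N = 20
Cashflows (t years, CF_t, discount factor 1/(1+y/m)^(m*t), PV):
  t = 0.5000: CF_t = 3.800000, DF = 0.968054, PV = 3.678606
  t = 1.0000: CF_t = 3.800000, DF = 0.937129, PV = 3.561090
  t = 1.5000: CF_t = 3.800000, DF = 0.907192, PV = 3.447328
  t = 2.0000: CF_t = 3.800000, DF = 0.878211, PV = 3.337201
  t = 2.5000: CF_t = 3.800000, DF = 0.850156, PV = 3.230591
  t = 3.0000: CF_t = 3.800000, DF = 0.822997, PV = 3.127387
  t = 3.5000: CF_t = 3.800000, DF = 0.796705, PV = 3.027480
  t = 4.0000: CF_t = 3.800000, DF = 0.771254, PV = 2.930765
  t = 4.5000: CF_t = 3.800000, DF = 0.746616, PV = 2.837140
  t = 5.0000: CF_t = 3.800000, DF = 0.722764, PV = 2.746505
  t = 5.5000: CF_t = 3.800000, DF = 0.699675, PV = 2.658766
  t = 6.0000: CF_t = 3.800000, DF = 0.677323, PV = 2.573829
  t = 6.5000: CF_t = 3.800000, DF = 0.655686, PV = 2.491606
  t = 7.0000: CF_t = 3.800000, DF = 0.634739, PV = 2.412010
  t = 7.5000: CF_t = 3.800000, DF = 0.614462, PV = 2.334956
  t = 8.0000: CF_t = 3.800000, DF = 0.594833, PV = 2.260364
  t = 8.5000: CF_t = 3.800000, DF = 0.575830, PV = 2.188155
  t = 9.0000: CF_t = 3.800000, DF = 0.557435, PV = 2.118253
  t = 9.5000: CF_t = 3.800000, DF = 0.539627, PV = 2.050584
  t = 10.0000: CF_t = 103.800000, DF = 0.522388, PV = 54.223922
Price P = sum_t PV_t = 107.236539
First compute Macaulay numerator sum_t t * PV_t:
  t * PV_t at t = 0.5000: 1.839303
  t * PV_t at t = 1.0000: 3.561090
  t * PV_t at t = 1.5000: 5.170992
  t * PV_t at t = 2.0000: 6.674401
  t * PV_t at t = 2.5000: 8.076478
  t * PV_t at t = 3.0000: 9.382162
  t * PV_t at t = 3.5000: 10.596182
  t * PV_t at t = 4.0000: 11.723061
  t * PV_t at t = 4.5000: 12.767128
  t * PV_t at t = 5.0000: 13.732525
  t * PV_t at t = 5.5000: 14.623211
  t * PV_t at t = 6.0000: 15.442976
  t * PV_t at t = 6.5000: 16.195441
  t * PV_t at t = 7.0000: 16.884070
  t * PV_t at t = 7.5000: 17.512173
  t * PV_t at t = 8.0000: 18.082915
  t * PV_t at t = 8.5000: 18.599320
  t * PV_t at t = 9.0000: 19.064276
  t * PV_t at t = 9.5000: 19.480545
  t * PV_t at t = 10.0000: 542.239215
Macaulay duration D = 781.647462 / 107.236539 = 7.289003
Modified duration = D / (1 + y/m) = 7.289003 / (1 + 0.033000) = 7.056150


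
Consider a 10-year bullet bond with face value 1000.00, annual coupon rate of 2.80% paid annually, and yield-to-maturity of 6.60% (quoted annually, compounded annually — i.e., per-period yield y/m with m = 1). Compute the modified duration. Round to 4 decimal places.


Answer: Modified duration = 8.0841

Derivation:
Coupon per period c = face * coupon_rate / m = 28.000000
Periods per year m = 1; per-period yield y/m = 0.066000
Number of cashflows N = 10
Cashflows (t years, CF_t, discount factor 1/(1+y/m)^(m*t), PV):
  t = 1.0000: CF_t = 28.000000, DF = 0.938086, PV = 26.266417
  t = 2.0000: CF_t = 28.000000, DF = 0.880006, PV = 24.640166
  t = 3.0000: CF_t = 28.000000, DF = 0.825521, PV = 23.114602
  t = 4.0000: CF_t = 28.000000, DF = 0.774410, PV = 21.683491
  t = 5.0000: CF_t = 28.000000, DF = 0.726464, PV = 20.340986
  t = 6.0000: CF_t = 28.000000, DF = 0.681486, PV = 19.081601
  t = 7.0000: CF_t = 28.000000, DF = 0.639292, PV = 17.900188
  t = 8.0000: CF_t = 28.000000, DF = 0.599711, PV = 16.791921
  t = 9.0000: CF_t = 28.000000, DF = 0.562581, PV = 15.752272
  t = 10.0000: CF_t = 1028.000000, DF = 0.527750, PV = 542.526639
Price P = sum_t PV_t = 728.098283
First compute Macaulay numerator sum_t t * PV_t:
  t * PV_t at t = 1.0000: 26.266417
  t * PV_t at t = 2.0000: 49.280331
  t * PV_t at t = 3.0000: 69.343806
  t * PV_t at t = 4.0000: 86.733966
  t * PV_t at t = 5.0000: 101.704932
  t * PV_t at t = 6.0000: 114.489604
  t * PV_t at t = 7.0000: 125.301318
  t * PV_t at t = 8.0000: 134.335372
  t * PV_t at t = 9.0000: 141.770444
  t * PV_t at t = 10.0000: 5425.266391
Macaulay duration D = 6274.492579 / 728.098283 = 8.617645
Modified duration = D / (1 + y/m) = 8.617645 / (1 + 0.066000) = 8.084095


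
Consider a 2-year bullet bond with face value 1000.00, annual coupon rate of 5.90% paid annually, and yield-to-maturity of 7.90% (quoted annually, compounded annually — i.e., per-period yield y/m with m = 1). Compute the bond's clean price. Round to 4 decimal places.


Coupon per period c = face * coupon_rate / m = 59.000000
Periods per year m = 1; per-period yield y/m = 0.079000
Number of cashflows N = 2
Cashflows (t years, CF_t, discount factor 1/(1+y/m)^(m*t), PV):
  t = 1.0000: CF_t = 59.000000, DF = 0.926784, PV = 54.680259
  t = 2.0000: CF_t = 1059.000000, DF = 0.858929, PV = 909.605485
Price P = sum_t PV_t = 964.285745

Answer: Price = 964.2857


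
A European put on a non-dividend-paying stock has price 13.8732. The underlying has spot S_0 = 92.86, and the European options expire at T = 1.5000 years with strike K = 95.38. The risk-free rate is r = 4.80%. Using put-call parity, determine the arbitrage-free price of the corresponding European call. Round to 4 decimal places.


Answer: Call price = 17.9792

Derivation:
Put-call parity: C - P = S_0 * exp(-qT) - K * exp(-rT).
S_0 * exp(-qT) = 92.8600 * 1.00000000 = 92.86000000
K * exp(-rT) = 95.3800 * 0.93053090 = 88.75403684
C = P + S*exp(-qT) - K*exp(-rT)
C = 13.8732 + 92.86000000 - 88.75403684 = 17.9792


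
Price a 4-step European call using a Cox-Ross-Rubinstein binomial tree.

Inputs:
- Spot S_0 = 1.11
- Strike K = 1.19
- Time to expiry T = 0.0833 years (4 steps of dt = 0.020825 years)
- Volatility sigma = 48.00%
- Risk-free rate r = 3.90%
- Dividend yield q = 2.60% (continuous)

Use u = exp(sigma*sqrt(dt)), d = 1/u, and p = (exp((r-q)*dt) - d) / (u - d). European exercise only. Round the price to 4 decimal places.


Answer: Price = V(0,0) = 0.0350

Derivation:
dt = T/N = 0.020825
u = exp(sigma*sqrt(dt)) = 1.071724; d = 1/u = 0.933076
p = (exp((r-q)*dt) - d) / (u - d) = 0.484643
Discount per step: exp(-r*dt) = 0.999188
Stock lattice S(k, i) with i counting down-moves:
  k=0: S(0,0) = 1.1100
  k=1: S(1,0) = 1.1896; S(1,1) = 1.0357
  k=2: S(2,0) = 1.2749; S(2,1) = 1.1100; S(2,2) = 0.9664
  k=3: S(3,0) = 1.3664; S(3,1) = 1.1896; S(3,2) = 1.0357; S(3,3) = 0.9017
  k=4: S(4,0) = 1.4644; S(4,1) = 1.2749; S(4,2) = 1.1100; S(4,3) = 0.9664; S(4,4) = 0.8414
Terminal payoffs V(N, i) = max(S_T - K, 0):
  V(4,0) = 0.274381; V(4,1) = 0.084936; V(4,2) = 0.000000; V(4,3) = 0.000000; V(4,4) = 0.000000
Backward induction: V(k, i) = exp(-r*dt) * [p * V(k+1, i) + (1-p) * V(k+1, i+1)].
  V(3,0) = exp(-r*dt) * [p*0.274381 + (1-p)*0.084936] = 0.176606
  V(3,1) = exp(-r*dt) * [p*0.084936 + (1-p)*0.000000] = 0.041130
  V(3,2) = exp(-r*dt) * [p*0.000000 + (1-p)*0.000000] = 0.000000
  V(3,3) = exp(-r*dt) * [p*0.000000 + (1-p)*0.000000] = 0.000000
  V(2,0) = exp(-r*dt) * [p*0.176606 + (1-p)*0.041130] = 0.106701
  V(2,1) = exp(-r*dt) * [p*0.041130 + (1-p)*0.000000] = 0.019917
  V(2,2) = exp(-r*dt) * [p*0.000000 + (1-p)*0.000000] = 0.000000
  V(1,0) = exp(-r*dt) * [p*0.106701 + (1-p)*0.019917] = 0.061926
  V(1,1) = exp(-r*dt) * [p*0.019917 + (1-p)*0.000000] = 0.009645
  V(0,0) = exp(-r*dt) * [p*0.061926 + (1-p)*0.009645] = 0.034954


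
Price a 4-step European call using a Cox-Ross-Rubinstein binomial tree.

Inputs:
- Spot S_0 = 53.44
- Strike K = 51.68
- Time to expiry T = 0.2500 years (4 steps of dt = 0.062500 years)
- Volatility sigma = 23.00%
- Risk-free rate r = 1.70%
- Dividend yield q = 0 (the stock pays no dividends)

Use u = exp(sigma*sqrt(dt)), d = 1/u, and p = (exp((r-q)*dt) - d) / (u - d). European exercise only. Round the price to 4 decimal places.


Answer: Price = V(0,0) = 3.6046

Derivation:
dt = T/N = 0.062500
u = exp(sigma*sqrt(dt)) = 1.059185; d = 1/u = 0.944122
p = (exp((r-q)*dt) - d) / (u - d) = 0.494868
Discount per step: exp(-r*dt) = 0.998938
Stock lattice S(k, i) with i counting down-moves:
  k=0: S(0,0) = 53.4400
  k=1: S(1,0) = 56.6029; S(1,1) = 50.4539
  k=2: S(2,0) = 59.9529; S(2,1) = 53.4400; S(2,2) = 47.6346
  k=3: S(3,0) = 63.5012; S(3,1) = 56.6029; S(3,2) = 50.4539; S(3,3) = 44.9729
  k=4: S(4,0) = 67.2596; S(4,1) = 59.9529; S(4,2) = 53.4400; S(4,3) = 47.6346; S(4,4) = 42.4599
Terminal payoffs V(N, i) = max(S_T - K, 0):
  V(4,0) = 15.579585; V(4,1) = 8.272917; V(4,2) = 1.760000; V(4,3) = 0.000000; V(4,4) = 0.000000
Backward induction: V(k, i) = exp(-r*dt) * [p * V(k+1, i) + (1-p) * V(k+1, i+1)].
  V(3,0) = exp(-r*dt) * [p*15.579585 + (1-p)*8.272917] = 11.876127
  V(3,1) = exp(-r*dt) * [p*8.272917 + (1-p)*1.760000] = 4.977742
  V(3,2) = exp(-r*dt) * [p*1.760000 + (1-p)*0.000000] = 0.870043
  V(3,3) = exp(-r*dt) * [p*0.000000 + (1-p)*0.000000] = 0.000000
  V(2,0) = exp(-r*dt) * [p*11.876127 + (1-p)*4.977742] = 8.382620
  V(2,1) = exp(-r*dt) * [p*4.977742 + (1-p)*0.870043] = 2.899728
  V(2,2) = exp(-r*dt) * [p*0.870043 + (1-p)*0.000000] = 0.430099
  V(1,0) = exp(-r*dt) * [p*8.382620 + (1-p)*2.899728] = 5.607075
  V(1,1) = exp(-r*dt) * [p*2.899728 + (1-p)*0.430099] = 1.650485
  V(0,0) = exp(-r*dt) * [p*5.607075 + (1-p)*1.650485] = 3.604642
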